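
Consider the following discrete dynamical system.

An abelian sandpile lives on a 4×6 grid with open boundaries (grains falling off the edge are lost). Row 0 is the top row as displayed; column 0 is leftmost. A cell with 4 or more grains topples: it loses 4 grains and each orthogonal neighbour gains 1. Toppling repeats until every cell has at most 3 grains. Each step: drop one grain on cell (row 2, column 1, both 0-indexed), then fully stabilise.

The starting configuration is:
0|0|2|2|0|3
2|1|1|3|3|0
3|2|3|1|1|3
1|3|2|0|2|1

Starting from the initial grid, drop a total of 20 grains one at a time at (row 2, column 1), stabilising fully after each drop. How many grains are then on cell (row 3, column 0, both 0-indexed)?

k=0  0|0|2|2|0|3
2|1|1|3|3|0
3|2|3|1|1|3
1|3|2|0|2|1
k=1  0|0|2|2|0|3
2|1|1|3|3|0
3|3|3|1|1|3
1|3|2|0|2|1
k=2  0|0|2|2|0|3
3|2|2|3|3|0
0|3|1|2|1|3
3|1|0|1|2|1
k=3  0|0|2|2|0|3
3|3|2|3|3|0
1|0|2|2|1|3
3|2|0|1|2|1
k=4  0|0|2|2|0|3
3|3|2|3|3|0
1|1|2|2|1|3
3|2|0|1|2|1
k=5  0|0|2|2|0|3
3|3|2|3|3|0
1|2|2|2|1|3
3|2|0|1|2|1
k=6  0|0|2|2|0|3
3|3|2|3|3|0
1|3|2|2|1|3
3|2|0|1|2|1
k=7  1|1|2|2|0|3
0|1|3|3|3|0
3|1|3|2|1|3
3|3|0|1|2|1
k=8  1|1|2|2|0|3
0|1|3|3|3|0
3|2|3|2|1|3
3|3|0|1|2|1
k=9  1|1|2|2|0|3
0|1|3|3|3|0
3|3|3|2|1|3
3|3|0|1|2|1
k=10  1|1|3|3|1|3
1|3|1|2|0|1
1|3|2|0|3|3
1|1|2|2|2|1
k=11  1|2|3|3|1|3
2|0|2|2|0|1
2|1|3|0|3|3
1|2|2|2|2|1
k=12  1|2|3|3|1|3
2|0|2|2|0|1
2|2|3|0|3|3
1|2|2|2|2|1
k=13  1|2|3|3|1|3
2|0|2|2|0|1
2|3|3|0|3|3
1|2|2|2|2|1
k=14  1|2|3|3|1|3
2|1|3|2|0|1
3|1|0|1|3|3
1|3|3|2|2|1
k=15  1|2|3|3|1|3
2|1|3|2|0|1
3|2|0|1|3|3
1|3|3|2|2|1
k=16  1|2|3|3|1|3
2|1|3|2|0|1
3|3|0|1|3|3
1|3|3|2|2|1
k=17  1|2|3|3|1|3
3|2|3|2|0|1
0|2|2|1|3|3
3|1|0|3|2|1
k=18  1|2|3|3|1|3
3|2|3|2|0|1
0|3|2|1|3|3
3|1|0|3|2|1
k=19  1|2|3|3|1|3
3|3|3|2|0|1
1|0|3|1|3|3
3|2|0|3|2|1
k=20  1|2|3|3|1|3
3|3|3|2|0|1
1|1|3|1|3|3
3|2|0|3|2|1

3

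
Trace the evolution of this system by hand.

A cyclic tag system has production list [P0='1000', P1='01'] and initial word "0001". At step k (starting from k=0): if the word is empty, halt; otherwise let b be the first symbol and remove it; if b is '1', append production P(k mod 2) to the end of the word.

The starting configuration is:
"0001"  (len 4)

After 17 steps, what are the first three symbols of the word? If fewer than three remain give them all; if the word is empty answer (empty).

k=0  "0001"  (len 4)
k=1  "001"  (len 3)
k=2  "01"  (len 2)
k=3  "1"  (len 1)
k=4  "01"  (len 2)
k=5  "1"  (len 1)
k=6  "01"  (len 2)
k=7  "1"  (len 1)
k=8  "01"  (len 2)
k=9  "1"  (len 1)
k=10  "01"  (len 2)
k=11  "1"  (len 1)
k=12  "01"  (len 2)
k=13  "1"  (len 1)
k=14  "01"  (len 2)
k=15  "1"  (len 1)
k=16  "01"  (len 2)
k=17  "1"  (len 1)

1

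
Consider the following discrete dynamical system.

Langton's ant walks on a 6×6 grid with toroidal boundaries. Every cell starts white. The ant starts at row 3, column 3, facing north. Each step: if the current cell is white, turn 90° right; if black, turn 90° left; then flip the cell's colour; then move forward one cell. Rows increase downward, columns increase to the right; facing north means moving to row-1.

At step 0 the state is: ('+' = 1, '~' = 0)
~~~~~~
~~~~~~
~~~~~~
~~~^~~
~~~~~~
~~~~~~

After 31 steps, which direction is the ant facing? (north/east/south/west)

k=0  ~~~~~~
~~~~~~
~~~~~~
~~~^~~
~~~~~~
~~~~~~
k=1  ~~~~~~
~~~~~~
~~~~~~
~~~+>~
~~~~~~
~~~~~~
k=2  ~~~~~~
~~~~~~
~~~~~~
~~~++~
~~~~v~
~~~~~~
k=3  ~~~~~~
~~~~~~
~~~~~~
~~~++~
~~~<+~
~~~~~~
k=4  ~~~~~~
~~~~~~
~~~~~~
~~~^+~
~~~++~
~~~~~~
k=5  ~~~~~~
~~~~~~
~~~~~~
~~<~+~
~~~++~
~~~~~~
k=6  ~~~~~~
~~~~~~
~~^~~~
~~+~+~
~~~++~
~~~~~~
k=7  ~~~~~~
~~~~~~
~~+>~~
~~+~+~
~~~++~
~~~~~~
k=8  ~~~~~~
~~~~~~
~~++~~
~~+v+~
~~~++~
~~~~~~
k=9  ~~~~~~
~~~~~~
~~++~~
~~<++~
~~~++~
~~~~~~
k=10  ~~~~~~
~~~~~~
~~++~~
~~~++~
~~v++~
~~~~~~
k=11  ~~~~~~
~~~~~~
~~++~~
~~~++~
~<+++~
~~~~~~
k=12  ~~~~~~
~~~~~~
~~++~~
~^~++~
~++++~
~~~~~~
k=13  ~~~~~~
~~~~~~
~~++~~
~+>++~
~++++~
~~~~~~
k=14  ~~~~~~
~~~~~~
~~++~~
~++++~
~+v++~
~~~~~~
k=15  ~~~~~~
~~~~~~
~~++~~
~++++~
~+~>+~
~~~~~~
k=16  ~~~~~~
~~~~~~
~~++~~
~++^+~
~+~~+~
~~~~~~
k=17  ~~~~~~
~~~~~~
~~++~~
~+<~+~
~+~~+~
~~~~~~
k=18  ~~~~~~
~~~~~~
~~++~~
~+~~+~
~+v~+~
~~~~~~
k=19  ~~~~~~
~~~~~~
~~++~~
~+~~+~
~<+~+~
~~~~~~
k=20  ~~~~~~
~~~~~~
~~++~~
~+~~+~
~~+~+~
~v~~~~
k=21  ~~~~~~
~~~~~~
~~++~~
~+~~+~
~~+~+~
<+~~~~
k=22  ~~~~~~
~~~~~~
~~++~~
~+~~+~
^~+~+~
++~~~~
k=23  ~~~~~~
~~~~~~
~~++~~
~+~~+~
+>+~+~
++~~~~
k=24  ~~~~~~
~~~~~~
~~++~~
~+~~+~
+++~+~
+v~~~~
k=25  ~~~~~~
~~~~~~
~~++~~
~+~~+~
+++~+~
+~>~~~
k=26  ~~v~~~
~~~~~~
~~++~~
~+~~+~
+++~+~
+~+~~~
k=27  ~<+~~~
~~~~~~
~~++~~
~+~~+~
+++~+~
+~+~~~
k=28  ~++~~~
~~~~~~
~~++~~
~+~~+~
+++~+~
+^+~~~
k=29  ~++~~~
~~~~~~
~~++~~
~+~~+~
+++~+~
++>~~~
k=30  ~++~~~
~~~~~~
~~++~~
~+~~+~
++^~+~
++~~~~
k=31  ~++~~~
~~~~~~
~~++~~
~+~~+~
+<~~+~
++~~~~

west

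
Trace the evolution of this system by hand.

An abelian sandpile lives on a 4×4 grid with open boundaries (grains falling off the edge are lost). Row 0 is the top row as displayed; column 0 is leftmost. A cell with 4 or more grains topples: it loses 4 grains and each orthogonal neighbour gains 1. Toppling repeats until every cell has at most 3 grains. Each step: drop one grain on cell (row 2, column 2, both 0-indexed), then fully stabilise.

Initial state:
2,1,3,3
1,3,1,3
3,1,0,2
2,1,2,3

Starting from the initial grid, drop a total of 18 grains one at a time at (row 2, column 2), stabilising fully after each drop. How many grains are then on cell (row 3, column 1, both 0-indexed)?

step 0: 2,1,3,3
1,3,1,3
3,1,0,2
2,1,2,3
step 1: 2,1,3,3
1,3,1,3
3,1,1,2
2,1,2,3
step 2: 2,1,3,3
1,3,1,3
3,1,2,2
2,1,2,3
step 3: 2,1,3,3
1,3,1,3
3,1,3,2
2,1,2,3
step 4: 2,1,3,3
1,3,2,3
3,2,0,3
2,1,3,3
step 5: 2,1,3,3
1,3,2,3
3,2,1,3
2,1,3,3
step 6: 2,1,3,3
1,3,2,3
3,2,2,3
2,1,3,3
step 7: 2,1,3,3
1,3,2,3
3,2,3,3
2,1,3,3
step 8: 2,3,1,1
3,1,3,2
0,2,0,3
3,3,2,1
step 9: 2,3,1,1
3,1,3,2
0,2,1,3
3,3,2,1
step 10: 2,3,1,1
3,1,3,2
0,2,2,3
3,3,2,1
step 11: 2,3,1,1
3,1,3,2
0,2,3,3
3,3,2,1
step 12: 2,3,2,2
3,2,1,0
0,3,2,1
3,3,3,2
step 13: 2,3,2,2
3,2,1,0
0,3,3,1
3,3,3,2
step 14: 2,3,2,2
3,3,2,0
2,1,2,2
0,2,1,3
step 15: 2,3,2,2
3,3,2,0
2,1,3,2
0,2,1,3
step 16: 2,3,2,2
3,3,3,0
2,2,0,3
0,2,2,3
step 17: 2,3,2,2
3,3,3,0
2,2,1,3
0,2,2,3
step 18: 2,3,2,2
3,3,3,0
2,2,2,3
0,2,2,3

2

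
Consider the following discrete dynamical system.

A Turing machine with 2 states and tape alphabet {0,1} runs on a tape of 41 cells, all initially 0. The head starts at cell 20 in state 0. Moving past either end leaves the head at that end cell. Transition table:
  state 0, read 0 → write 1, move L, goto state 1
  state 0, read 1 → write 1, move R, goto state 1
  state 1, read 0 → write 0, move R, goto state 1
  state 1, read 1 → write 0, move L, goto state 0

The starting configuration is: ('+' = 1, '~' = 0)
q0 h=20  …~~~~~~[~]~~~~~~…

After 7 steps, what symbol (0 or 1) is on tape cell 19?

t=0: q0 h=20  …~~~~~~[~]~~~~~~…
t=1: q1 h=19  …~~~~~~[~]+~~~~~…
t=2: q1 h=20  …~~~~~~[+]~~~~~~…
t=3: q0 h=19  …~~~~~~[~]~~~~~~…
t=4: q1 h=18  …~~~~~~[~]+~~~~~…
t=5: q1 h=19  …~~~~~~[+]~~~~~~…
t=6: q0 h=18  …~~~~~~[~]~~~~~~…
t=7: q1 h=17  …~~~~~~[~]+~~~~~…

0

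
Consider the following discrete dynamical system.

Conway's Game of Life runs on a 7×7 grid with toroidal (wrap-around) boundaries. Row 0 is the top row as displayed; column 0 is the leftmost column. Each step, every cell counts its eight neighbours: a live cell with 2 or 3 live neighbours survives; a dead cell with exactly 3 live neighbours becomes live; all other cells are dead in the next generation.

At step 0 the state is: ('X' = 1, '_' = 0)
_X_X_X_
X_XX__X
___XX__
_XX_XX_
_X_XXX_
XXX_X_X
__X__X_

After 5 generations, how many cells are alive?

t=0: _X_X_X_
X_XX__X
___XX__
_XX_XX_
_X_XXX_
XXX_X_X
__X__X_
t=1: XX_X_X_
XX___XX
X_____X
_X_____
_______
X_____X
_____X_
t=2: _XX__X_
__X_XX_
_____X_
X______
X______
______X
_X__XX_
t=3: _XX___X
_XXXXXX
____XXX
______X
X_____X
X____XX
XXX_XXX
t=4: _______
_X_____
__X____
_______
_______
____X__
__XXX__
t=5: __XX___
_______
_______
_______
_______
____X__
___XX__

5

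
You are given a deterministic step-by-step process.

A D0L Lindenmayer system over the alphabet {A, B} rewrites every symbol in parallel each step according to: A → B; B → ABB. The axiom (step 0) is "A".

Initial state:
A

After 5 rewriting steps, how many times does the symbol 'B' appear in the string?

29

step 0: A
step 1: B
step 2: ABB
step 3: BABBABB
step 4: ABBBABBABBBABBABB
step 5: BABBABBABBBABBABBBABBABBABBBABBABBBABBABB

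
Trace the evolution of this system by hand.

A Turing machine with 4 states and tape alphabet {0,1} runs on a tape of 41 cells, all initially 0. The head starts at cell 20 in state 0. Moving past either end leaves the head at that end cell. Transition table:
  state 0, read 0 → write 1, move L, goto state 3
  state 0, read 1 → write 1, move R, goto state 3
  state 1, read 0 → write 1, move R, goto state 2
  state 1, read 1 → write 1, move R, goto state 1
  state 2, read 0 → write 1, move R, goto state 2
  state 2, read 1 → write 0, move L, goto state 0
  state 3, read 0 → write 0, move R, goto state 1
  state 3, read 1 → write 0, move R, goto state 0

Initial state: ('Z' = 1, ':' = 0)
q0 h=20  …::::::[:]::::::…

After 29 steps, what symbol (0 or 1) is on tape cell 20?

[0] q0 h=20  …::::::[:]::::::…
[1] q3 h=19  …::::::[:]Z:::::…
[2] q1 h=20  …::::::[Z]::::::…
[3] q1 h=21  …:::::Z[:]::::::…
[4] q2 h=22  …::::ZZ[:]::::::…
[5] q2 h=23  …:::ZZZ[:]::::::…
[6] q2 h=24  …::ZZZZ[:]::::::…
[7] q2 h=25  …:ZZZZZ[:]::::::…
[8] q2 h=26  …ZZZZZZ[:]::::::…
[9] q2 h=27  …ZZZZZZ[:]::::::…
[10] q2 h=28  …ZZZZZZ[:]::::::…
[11] q2 h=29  …ZZZZZZ[:]::::::…
[12] q2 h=30  …ZZZZZZ[:]::::::…
[13] q2 h=31  …ZZZZZZ[:]::::::…
[14] q2 h=32  …ZZZZZZ[:]::::::…
[15] q2 h=33  …ZZZZZZ[:]::::::…
[16] q2 h=34  …ZZZZZZ[:]::::::|
[17] q2 h=35  …ZZZZZZ[:]:::::|
[18] q2 h=36  …ZZZZZZ[:]::::|
[19] q2 h=37  …ZZZZZZ[:]:::|
[20] q2 h=38  …ZZZZZZ[:]::|
[21] q2 h=39  …ZZZZZZ[:]:|
[22] q2 h=40  …ZZZZZZ[:]|
[23] q2 h=40  …ZZZZZZ[Z]|
[24] q0 h=39  …ZZZZZZ[Z]:|
[25] q3 h=40  …ZZZZZZ[:]|
[26] q1 h=40  …ZZZZZZ[:]|
[27] q2 h=40  …ZZZZZZ[Z]|
[28] q0 h=39  …ZZZZZZ[Z]:|
[29] q3 h=40  …ZZZZZZ[:]|

1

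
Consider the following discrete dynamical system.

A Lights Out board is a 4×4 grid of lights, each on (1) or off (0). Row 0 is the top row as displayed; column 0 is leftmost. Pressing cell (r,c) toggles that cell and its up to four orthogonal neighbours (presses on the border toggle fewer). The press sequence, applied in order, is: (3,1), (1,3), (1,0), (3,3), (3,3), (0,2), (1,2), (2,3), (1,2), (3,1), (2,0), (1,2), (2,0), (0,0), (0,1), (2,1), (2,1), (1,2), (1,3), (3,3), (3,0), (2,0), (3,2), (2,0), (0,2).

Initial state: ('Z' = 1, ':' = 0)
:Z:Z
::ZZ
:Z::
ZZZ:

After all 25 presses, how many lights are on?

t=0: :Z:Z
::ZZ
:Z::
ZZZ:
t=1: :Z:Z
::ZZ
::::
::::
t=2: :Z::
::::
:::Z
::::
t=3: ZZ::
ZZ::
Z::Z
::::
t=4: ZZ::
ZZ::
Z:::
::ZZ
t=5: ZZ::
ZZ::
Z::Z
::::
t=6: Z:ZZ
ZZZ:
Z::Z
::::
t=7: Z::Z
Z::Z
Z:ZZ
::::
t=8: Z::Z
Z:::
Z:::
:::Z
t=9: Z:ZZ
ZZZZ
Z:Z:
:::Z
t=10: Z:ZZ
ZZZZ
ZZZ:
ZZZZ
t=11: Z:ZZ
:ZZZ
::Z:
:ZZZ
t=12: Z::Z
::::
::::
:ZZZ
t=13: Z::Z
Z:::
ZZ::
ZZZZ
t=14: :Z:Z
::::
ZZ::
ZZZZ
t=15: Z:ZZ
:Z::
ZZ::
ZZZZ
t=16: Z:ZZ
::::
::Z:
Z:ZZ
t=17: Z:ZZ
:Z::
ZZ::
ZZZZ
t=18: Z::Z
::ZZ
ZZZ:
ZZZZ
t=19: Z:::
::::
ZZZZ
ZZZZ
t=20: Z:::
::::
ZZZ:
ZZ::
t=21: Z:::
::::
:ZZ:
::::
t=22: Z:::
Z:::
Z:Z:
Z:::
t=23: Z:::
Z:::
Z:::
ZZZZ
t=24: Z:::
::::
:Z::
:ZZZ
t=25: ZZZZ
::Z:
:Z::
:ZZZ

9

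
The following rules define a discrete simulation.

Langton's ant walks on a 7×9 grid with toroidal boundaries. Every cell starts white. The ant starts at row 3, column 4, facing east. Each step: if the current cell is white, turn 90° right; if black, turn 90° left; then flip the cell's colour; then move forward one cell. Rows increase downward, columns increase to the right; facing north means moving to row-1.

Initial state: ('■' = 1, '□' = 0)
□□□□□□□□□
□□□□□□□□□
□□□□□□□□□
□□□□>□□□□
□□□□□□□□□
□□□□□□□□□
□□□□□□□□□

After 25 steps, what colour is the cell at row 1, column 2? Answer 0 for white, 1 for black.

0

0) □□□□□□□□□
□□□□□□□□□
□□□□□□□□□
□□□□>□□□□
□□□□□□□□□
□□□□□□□□□
□□□□□□□□□
1) □□□□□□□□□
□□□□□□□□□
□□□□□□□□□
□□□□■□□□□
□□□□v□□□□
□□□□□□□□□
□□□□□□□□□
2) □□□□□□□□□
□□□□□□□□□
□□□□□□□□□
□□□□■□□□□
□□□<■□□□□
□□□□□□□□□
□□□□□□□□□
3) □□□□□□□□□
□□□□□□□□□
□□□□□□□□□
□□□^■□□□□
□□□■■□□□□
□□□□□□□□□
□□□□□□□□□
4) □□□□□□□□□
□□□□□□□□□
□□□□□□□□□
□□□■>□□□□
□□□■■□□□□
□□□□□□□□□
□□□□□□□□□
5) □□□□□□□□□
□□□□□□□□□
□□□□^□□□□
□□□■□□□□□
□□□■■□□□□
□□□□□□□□□
□□□□□□□□□
6) □□□□□□□□□
□□□□□□□□□
□□□□■>□□□
□□□■□□□□□
□□□■■□□□□
□□□□□□□□□
□□□□□□□□□
7) □□□□□□□□□
□□□□□□□□□
□□□□■■□□□
□□□■□v□□□
□□□■■□□□□
□□□□□□□□□
□□□□□□□□□
8) □□□□□□□□□
□□□□□□□□□
□□□□■■□□□
□□□■<■□□□
□□□■■□□□□
□□□□□□□□□
□□□□□□□□□
9) □□□□□□□□□
□□□□□□□□□
□□□□^■□□□
□□□■■■□□□
□□□■■□□□□
□□□□□□□□□
□□□□□□□□□
10) □□□□□□□□□
□□□□□□□□□
□□□<□■□□□
□□□■■■□□□
□□□■■□□□□
□□□□□□□□□
□□□□□□□□□
11) □□□□□□□□□
□□□^□□□□□
□□□■□■□□□
□□□■■■□□□
□□□■■□□□□
□□□□□□□□□
□□□□□□□□□
12) □□□□□□□□□
□□□■>□□□□
□□□■□■□□□
□□□■■■□□□
□□□■■□□□□
□□□□□□□□□
□□□□□□□□□
13) □□□□□□□□□
□□□■■□□□□
□□□■v■□□□
□□□■■■□□□
□□□■■□□□□
□□□□□□□□□
□□□□□□□□□
14) □□□□□□□□□
□□□■■□□□□
□□□<■■□□□
□□□■■■□□□
□□□■■□□□□
□□□□□□□□□
□□□□□□□□□
15) □□□□□□□□□
□□□■■□□□□
□□□□■■□□□
□□□v■■□□□
□□□■■□□□□
□□□□□□□□□
□□□□□□□□□
16) □□□□□□□□□
□□□■■□□□□
□□□□■■□□□
□□□□>■□□□
□□□■■□□□□
□□□□□□□□□
□□□□□□□□□
17) □□□□□□□□□
□□□■■□□□□
□□□□^■□□□
□□□□□■□□□
□□□■■□□□□
□□□□□□□□□
□□□□□□□□□
18) □□□□□□□□□
□□□■■□□□□
□□□<□■□□□
□□□□□■□□□
□□□■■□□□□
□□□□□□□□□
□□□□□□□□□
19) □□□□□□□□□
□□□^■□□□□
□□□■□■□□□
□□□□□■□□□
□□□■■□□□□
□□□□□□□□□
□□□□□□□□□
20) □□□□□□□□□
□□<□■□□□□
□□□■□■□□□
□□□□□■□□□
□□□■■□□□□
□□□□□□□□□
□□□□□□□□□
21) □□^□□□□□□
□□■□■□□□□
□□□■□■□□□
□□□□□■□□□
□□□■■□□□□
□□□□□□□□□
□□□□□□□□□
22) □□■>□□□□□
□□■□■□□□□
□□□■□■□□□
□□□□□■□□□
□□□■■□□□□
□□□□□□□□□
□□□□□□□□□
23) □□■■□□□□□
□□■v■□□□□
□□□■□■□□□
□□□□□■□□□
□□□■■□□□□
□□□□□□□□□
□□□□□□□□□
24) □□■■□□□□□
□□<■■□□□□
□□□■□■□□□
□□□□□■□□□
□□□■■□□□□
□□□□□□□□□
□□□□□□□□□
25) □□■■□□□□□
□□□■■□□□□
□□v■□■□□□
□□□□□■□□□
□□□■■□□□□
□□□□□□□□□
□□□□□□□□□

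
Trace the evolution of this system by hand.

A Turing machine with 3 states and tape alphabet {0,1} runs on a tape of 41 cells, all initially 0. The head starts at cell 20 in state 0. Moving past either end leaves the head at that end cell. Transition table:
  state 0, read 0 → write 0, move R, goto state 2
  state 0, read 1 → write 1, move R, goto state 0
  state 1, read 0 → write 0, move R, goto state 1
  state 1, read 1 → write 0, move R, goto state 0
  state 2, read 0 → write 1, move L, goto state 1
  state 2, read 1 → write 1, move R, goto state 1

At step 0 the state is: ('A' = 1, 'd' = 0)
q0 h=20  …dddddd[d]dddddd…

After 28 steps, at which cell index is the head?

34

t=0: q0 h=20  …dddddd[d]dddddd…
t=1: q2 h=21  …dddddd[d]dddddd…
t=2: q1 h=20  …dddddd[d]Addddd…
t=3: q1 h=21  …dddddd[A]dddddd…
t=4: q0 h=22  …dddddd[d]dddddd…
t=5: q2 h=23  …dddddd[d]dddddd…
t=6: q1 h=22  …dddddd[d]Addddd…
t=7: q1 h=23  …dddddd[A]dddddd…
t=8: q0 h=24  …dddddd[d]dddddd…
t=9: q2 h=25  …dddddd[d]dddddd…
t=10: q1 h=24  …dddddd[d]Addddd…
t=11: q1 h=25  …dddddd[A]dddddd…
t=12: q0 h=26  …dddddd[d]dddddd…
t=13: q2 h=27  …dddddd[d]dddddd…
t=14: q1 h=26  …dddddd[d]Addddd…
t=15: q1 h=27  …dddddd[A]dddddd…
t=16: q0 h=28  …dddddd[d]dddddd…
t=17: q2 h=29  …dddddd[d]dddddd…
t=18: q1 h=28  …dddddd[d]Addddd…
t=19: q1 h=29  …dddddd[A]dddddd…
t=20: q0 h=30  …dddddd[d]dddddd…
t=21: q2 h=31  …dddddd[d]dddddd…
t=22: q1 h=30  …dddddd[d]Addddd…
t=23: q1 h=31  …dddddd[A]dddddd…
t=24: q0 h=32  …dddddd[d]dddddd…
t=25: q2 h=33  …dddddd[d]dddddd…
t=26: q1 h=32  …dddddd[d]Addddd…
t=27: q1 h=33  …dddddd[A]dddddd…
t=28: q0 h=34  …dddddd[d]dddddd|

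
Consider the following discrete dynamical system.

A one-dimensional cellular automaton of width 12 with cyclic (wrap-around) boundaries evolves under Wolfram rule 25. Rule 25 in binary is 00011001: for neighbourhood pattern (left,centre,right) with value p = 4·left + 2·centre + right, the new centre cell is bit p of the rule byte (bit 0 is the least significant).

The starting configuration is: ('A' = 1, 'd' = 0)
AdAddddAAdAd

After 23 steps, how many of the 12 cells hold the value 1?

4

k=0  AdAddddAAdAd
k=1  dddAAAdAdddd
k=2  AAdAddddAAAA
k=3  ddddAAAdAddd
k=4  AAAdAddddAAA
k=5  dddddAAAdAdd
k=6  AAAAdAddddAA
k=7  ddddddAAAdAd
k=8  AAAAAdAddddA
k=9  dddddddAAAdA
k=10  AAAAAAdAdddd
k=11  AdddddddAAAd
k=12  dAAAAAAdAddd
k=13  dAdddddddAAA
k=14  ddAAAAAAdAdd
k=15  AdAdddddddAA
k=16  dddAAAAAAdAd
k=17  AAdAdddddddA
k=18  ddddAAAAAAdA
k=19  AAAdAddddddd
k=20  AddddAAAAAAd
k=21  dAAAdAdddddd
k=22  dAddddAAAAAA
k=23  ddAAAdAddddd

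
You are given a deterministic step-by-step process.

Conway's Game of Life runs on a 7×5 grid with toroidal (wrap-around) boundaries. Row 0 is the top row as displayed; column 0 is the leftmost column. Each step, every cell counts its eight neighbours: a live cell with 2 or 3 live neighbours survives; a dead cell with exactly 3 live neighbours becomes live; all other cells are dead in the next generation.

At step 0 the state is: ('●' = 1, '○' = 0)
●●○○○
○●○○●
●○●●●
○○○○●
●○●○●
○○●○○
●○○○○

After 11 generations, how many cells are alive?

4

gen 0: ●●○○○
○●○○●
●○●●●
○○○○●
●○●○●
○○●○○
●○○○○
gen 1: ○●○○●
○○○○○
○●●○○
○○●○○
●●○○●
●○○●●
●○○○○
gen 2: ●○○○○
●●●○○
○●●○○
○○●●○
○●●○○
○○○●○
○●○●○
gen 3: ●○○○●
●○●○○
●○○○○
○○○●○
○●○○○
○●○●○
○○●○●
gen 4: ●○○○●
●○○○○
○●○○●
○○○○○
○○○○○
●●○●○
○●●○●
gen 5: ○○○●●
○●○○○
●○○○○
○○○○○
○○○○○
●●○●●
○○●○○
gen 6: ○○●●○
●○○○●
○○○○○
○○○○○
●○○○●
●●●●●
○●●○○
gen 7: ●○●●●
○○○●●
○○○○○
○○○○○
○○●○○
○○○○○
○○○○○
gen 8: ●○●○○
●○●○○
○○○○○
○○○○○
○○○○○
○○○○○
○○○●●
gen 9: ●○●○○
○○○○○
○○○○○
○○○○○
○○○○○
○○○○○
○○○●●
gen 10: ○○○●●
○○○○○
○○○○○
○○○○○
○○○○○
○○○○○
○○○●●
gen 11: ○○○●●
○○○○○
○○○○○
○○○○○
○○○○○
○○○○○
○○○●●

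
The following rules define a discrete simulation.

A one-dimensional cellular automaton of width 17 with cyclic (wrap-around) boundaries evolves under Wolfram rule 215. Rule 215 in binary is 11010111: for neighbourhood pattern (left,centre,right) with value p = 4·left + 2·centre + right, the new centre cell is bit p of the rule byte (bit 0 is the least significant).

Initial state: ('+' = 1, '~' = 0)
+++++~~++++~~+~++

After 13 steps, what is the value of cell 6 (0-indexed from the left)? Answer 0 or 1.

1

k=0  +++++~~++++~~+~++
k=1  +++++++~++++++~~+
k=2  +++++++~~+++++++~
k=3  ~++++++++~++++++~
k=4  +~+++++++~~++++++
k=5  +~~++++++++~+++++
k=6  +++~+++++++~~++++
k=7  +++~~++++++++~+++
k=8  +++++~+++++++~~++
k=9  +++++~~++++++++~+
k=10  +++++++~+++++++~~
k=11  ~++++++~~++++++++
k=12  ~~+++++++~+++++++
k=13  ++~++++++~~++++++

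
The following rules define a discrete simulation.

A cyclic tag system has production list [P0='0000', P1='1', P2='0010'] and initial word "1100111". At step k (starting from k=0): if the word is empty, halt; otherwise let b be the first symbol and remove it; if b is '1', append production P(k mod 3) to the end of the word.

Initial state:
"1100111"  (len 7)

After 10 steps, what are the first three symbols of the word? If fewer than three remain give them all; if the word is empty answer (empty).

t=0: "1100111"  (len 7)
t=1: "1001110000"  (len 10)
t=2: "0011100001"  (len 10)
t=3: "011100001"  (len 9)
t=4: "11100001"  (len 8)
t=5: "11000011"  (len 8)
t=6: "10000110010"  (len 11)
t=7: "00001100100000"  (len 14)
t=8: "0001100100000"  (len 13)
t=9: "001100100000"  (len 12)
t=10: "01100100000"  (len 11)

011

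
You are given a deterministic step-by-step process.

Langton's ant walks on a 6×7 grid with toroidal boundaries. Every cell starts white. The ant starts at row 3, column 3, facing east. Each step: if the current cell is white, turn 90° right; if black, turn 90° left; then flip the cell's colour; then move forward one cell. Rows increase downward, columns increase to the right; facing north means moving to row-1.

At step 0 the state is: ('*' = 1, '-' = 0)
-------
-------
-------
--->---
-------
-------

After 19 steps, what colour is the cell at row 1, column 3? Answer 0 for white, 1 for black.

1

[0] -------
-------
-------
--->---
-------
-------
[1] -------
-------
-------
---*---
---v---
-------
[2] -------
-------
-------
---*---
--<*---
-------
[3] -------
-------
-------
--^*---
--**---
-------
[4] -------
-------
-------
--*>---
--**---
-------
[5] -------
-------
---^---
--*----
--**---
-------
[6] -------
-------
---*>--
--*----
--**---
-------
[7] -------
-------
---**--
--*-v--
--**---
-------
[8] -------
-------
---**--
--*<*--
--**---
-------
[9] -------
-------
---^*--
--***--
--**---
-------
[10] -------
-------
--<-*--
--***--
--**---
-------
[11] -------
--^----
--*-*--
--***--
--**---
-------
[12] -------
--*>---
--*-*--
--***--
--**---
-------
[13] -------
--**---
--*v*--
--***--
--**---
-------
[14] -------
--**---
--<**--
--***--
--**---
-------
[15] -------
--**---
---**--
--v**--
--**---
-------
[16] -------
--**---
---**--
--->*--
--**---
-------
[17] -------
--**---
---^*--
----*--
--**---
-------
[18] -------
--**---
--<-*--
----*--
--**---
-------
[19] -------
--^*---
--*-*--
----*--
--**---
-------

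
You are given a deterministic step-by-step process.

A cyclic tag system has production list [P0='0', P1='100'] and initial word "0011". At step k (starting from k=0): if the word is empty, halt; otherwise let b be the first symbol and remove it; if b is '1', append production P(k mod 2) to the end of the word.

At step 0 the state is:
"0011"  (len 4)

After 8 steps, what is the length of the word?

k=0  "0011"  (len 4)
k=1  "011"  (len 3)
k=2  "11"  (len 2)
k=3  "10"  (len 2)
k=4  "0100"  (len 4)
k=5  "100"  (len 3)
k=6  "00100"  (len 5)
k=7  "0100"  (len 4)
k=8  "100"  (len 3)

3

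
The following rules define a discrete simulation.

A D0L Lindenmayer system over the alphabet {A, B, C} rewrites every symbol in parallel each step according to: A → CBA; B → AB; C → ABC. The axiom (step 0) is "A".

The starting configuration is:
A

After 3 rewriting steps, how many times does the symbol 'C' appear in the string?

[0] A
[1] CBA
[2] ABCABCBA
[3] CBAABABCCBAABABCABCBA

5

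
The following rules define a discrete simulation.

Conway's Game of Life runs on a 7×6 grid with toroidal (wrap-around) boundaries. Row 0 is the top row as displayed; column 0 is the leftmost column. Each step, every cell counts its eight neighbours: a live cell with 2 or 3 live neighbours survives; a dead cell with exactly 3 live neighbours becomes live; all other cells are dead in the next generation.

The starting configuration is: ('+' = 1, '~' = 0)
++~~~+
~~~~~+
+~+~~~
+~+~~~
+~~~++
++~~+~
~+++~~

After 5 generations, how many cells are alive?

20

0) ++~~~+
~~~~~+
+~+~~~
+~+~~~
+~~~++
++~~+~
~+++~~
1) ~+~~++
~~~~~+
+~~~~+
+~~+~~
~~~++~
~~~~+~
~~~++~
2) +~~+~+
~~~~~~
+~~~++
+~~+~~
~~~+++
~~~~~+
~~~+~~
3) ~~~~+~
~~~~~~
+~~~++
+~~+~~
+~~+~+
~~~+~+
+~~~~+
4) ~~~~~+
~~~~+~
+~~~++
~+~+~~
+~++~+
~~~~~~
+~~~~+
5) +~~~++
+~~~+~
+~~+++
~+~+~~
+++++~
~+~~+~
+~~~~+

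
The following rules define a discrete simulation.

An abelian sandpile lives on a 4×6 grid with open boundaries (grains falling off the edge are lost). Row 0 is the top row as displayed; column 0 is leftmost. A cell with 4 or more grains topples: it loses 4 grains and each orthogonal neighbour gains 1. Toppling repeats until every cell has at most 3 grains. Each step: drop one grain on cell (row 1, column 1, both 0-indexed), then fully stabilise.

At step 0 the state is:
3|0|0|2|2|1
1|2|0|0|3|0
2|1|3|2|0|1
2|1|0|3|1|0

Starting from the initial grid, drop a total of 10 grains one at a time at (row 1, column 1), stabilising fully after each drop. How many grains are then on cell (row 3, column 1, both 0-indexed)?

2

t=0: 3|0|0|2|2|1
1|2|0|0|3|0
2|1|3|2|0|1
2|1|0|3|1|0
t=1: 3|0|0|2|2|1
1|3|0|0|3|0
2|1|3|2|0|1
2|1|0|3|1|0
t=2: 3|1|0|2|2|1
2|0|1|0|3|0
2|2|3|2|0|1
2|1|0|3|1|0
t=3: 3|1|0|2|2|1
2|1|1|0|3|0
2|2|3|2|0|1
2|1|0|3|1|0
t=4: 3|1|0|2|2|1
2|2|1|0|3|0
2|2|3|2|0|1
2|1|0|3|1|0
t=5: 3|1|0|2|2|1
2|3|1|0|3|0
2|2|3|2|0|1
2|1|0|3|1|0
t=6: 3|2|0|2|2|1
3|0|2|0|3|0
2|3|3|2|0|1
2|1|0|3|1|0
t=7: 3|2|0|2|2|1
3|1|2|0|3|0
2|3|3|2|0|1
2|1|0|3|1|0
t=8: 3|2|0|2|2|1
3|2|2|0|3|0
2|3|3|2|0|1
2|1|0|3|1|0
t=9: 3|2|0|2|2|1
3|3|2|0|3|0
2|3|3|2|0|1
2|1|0|3|1|0
t=10: 1|1|2|2|2|1
3|0|1|1|3|0
0|3|1|3|0|1
3|2|1|3|1|0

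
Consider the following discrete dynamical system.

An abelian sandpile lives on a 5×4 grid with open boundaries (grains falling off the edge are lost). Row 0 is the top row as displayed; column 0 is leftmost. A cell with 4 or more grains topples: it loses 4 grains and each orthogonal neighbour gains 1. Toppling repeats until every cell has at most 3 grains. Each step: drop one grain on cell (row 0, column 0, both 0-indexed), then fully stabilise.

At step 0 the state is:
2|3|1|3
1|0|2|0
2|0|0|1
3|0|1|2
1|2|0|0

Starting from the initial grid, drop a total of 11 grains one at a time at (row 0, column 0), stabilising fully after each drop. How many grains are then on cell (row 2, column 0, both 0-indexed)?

3

t=0: 2|3|1|3
1|0|2|0
2|0|0|1
3|0|1|2
1|2|0|0
t=1: 3|3|1|3
1|0|2|0
2|0|0|1
3|0|1|2
1|2|0|0
t=2: 1|0|2|3
2|1|2|0
2|0|0|1
3|0|1|2
1|2|0|0
t=3: 2|0|2|3
2|1|2|0
2|0|0|1
3|0|1|2
1|2|0|0
t=4: 3|0|2|3
2|1|2|0
2|0|0|1
3|0|1|2
1|2|0|0
t=5: 0|1|2|3
3|1|2|0
2|0|0|1
3|0|1|2
1|2|0|0
t=6: 1|1|2|3
3|1|2|0
2|0|0|1
3|0|1|2
1|2|0|0
t=7: 2|1|2|3
3|1|2|0
2|0|0|1
3|0|1|2
1|2|0|0
t=8: 3|1|2|3
3|1|2|0
2|0|0|1
3|0|1|2
1|2|0|0
t=9: 1|2|2|3
0|2|2|0
3|0|0|1
3|0|1|2
1|2|0|0
t=10: 2|2|2|3
0|2|2|0
3|0|0|1
3|0|1|2
1|2|0|0
t=11: 3|2|2|3
0|2|2|0
3|0|0|1
3|0|1|2
1|2|0|0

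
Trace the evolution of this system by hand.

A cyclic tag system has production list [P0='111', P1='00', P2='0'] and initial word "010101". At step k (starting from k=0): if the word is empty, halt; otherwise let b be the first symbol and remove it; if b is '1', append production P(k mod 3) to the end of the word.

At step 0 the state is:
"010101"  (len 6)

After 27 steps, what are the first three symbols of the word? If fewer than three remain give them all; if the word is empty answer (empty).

000

0) "010101"  (len 6)
1) "10101"  (len 5)
2) "010100"  (len 6)
3) "10100"  (len 5)
4) "0100111"  (len 7)
5) "100111"  (len 6)
6) "001110"  (len 6)
7) "01110"  (len 5)
8) "1110"  (len 4)
9) "1100"  (len 4)
10) "100111"  (len 6)
11) "0011100"  (len 7)
12) "011100"  (len 6)
13) "11100"  (len 5)
14) "110000"  (len 6)
15) "100000"  (len 6)
16) "00000111"  (len 8)
17) "0000111"  (len 7)
18) "000111"  (len 6)
19) "00111"  (len 5)
20) "0111"  (len 4)
21) "111"  (len 3)
22) "11111"  (len 5)
23) "111100"  (len 6)
24) "111000"  (len 6)
25) "11000111"  (len 8)
26) "100011100"  (len 9)
27) "000111000"  (len 9)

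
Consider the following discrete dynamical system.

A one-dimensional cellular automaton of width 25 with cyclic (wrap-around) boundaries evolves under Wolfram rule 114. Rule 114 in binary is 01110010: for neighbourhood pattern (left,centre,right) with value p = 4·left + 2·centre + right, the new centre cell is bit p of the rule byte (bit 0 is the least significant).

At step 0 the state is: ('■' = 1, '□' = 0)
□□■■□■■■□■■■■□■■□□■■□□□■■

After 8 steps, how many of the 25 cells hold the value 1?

17

0) □□■■□■■■□■■■■□■■□□■■□□□■■
1) ■■□■■□□■■□□□■■□■■■□■■□■□■
2) □■■□■■■□■■□■□■■□□■■□■■□■□
3) ■□■■□□■■□■■□■□■■■□■■□■■□■
4) ■■□■■■□■■□■■□■□□■■□■■□■■□
5) □■■□□■■□■■□■■□■■□■■□■■□■■
6) ■□■■■□■■□■■□■■□■■□■■□■■□■
7) ■■□□■■□■■□■■□■■□■■□■■□■■□
8) □■■■□■■□■■□■■□■■□■■□■■□■■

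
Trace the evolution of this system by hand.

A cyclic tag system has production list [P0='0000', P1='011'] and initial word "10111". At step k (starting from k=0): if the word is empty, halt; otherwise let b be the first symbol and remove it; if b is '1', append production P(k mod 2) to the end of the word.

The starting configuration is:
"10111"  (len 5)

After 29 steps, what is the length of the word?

9

0) "10111"  (len 5)
1) "01110000"  (len 8)
2) "1110000"  (len 7)
3) "1100000000"  (len 10)
4) "100000000011"  (len 12)
5) "000000000110000"  (len 15)
6) "00000000110000"  (len 14)
7) "0000000110000"  (len 13)
8) "000000110000"  (len 12)
9) "00000110000"  (len 11)
10) "0000110000"  (len 10)
11) "000110000"  (len 9)
12) "00110000"  (len 8)
13) "0110000"  (len 7)
14) "110000"  (len 6)
15) "100000000"  (len 9)
16) "00000000011"  (len 11)
17) "0000000011"  (len 10)
18) "000000011"  (len 9)
19) "00000011"  (len 8)
20) "0000011"  (len 7)
21) "000011"  (len 6)
22) "00011"  (len 5)
23) "0011"  (len 4)
24) "011"  (len 3)
25) "11"  (len 2)
26) "1011"  (len 4)
27) "0110000"  (len 7)
28) "110000"  (len 6)
29) "100000000"  (len 9)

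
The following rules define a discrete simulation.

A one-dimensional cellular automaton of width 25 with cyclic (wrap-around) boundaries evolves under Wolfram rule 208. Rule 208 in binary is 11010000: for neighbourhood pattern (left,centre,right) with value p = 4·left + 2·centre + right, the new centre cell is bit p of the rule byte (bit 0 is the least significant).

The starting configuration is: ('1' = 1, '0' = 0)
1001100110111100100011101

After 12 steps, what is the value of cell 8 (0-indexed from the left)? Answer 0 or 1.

1

k=0  1001100110111100100011101
k=1  1100110010011110010001100
k=2  0110011001001111001000110
k=3  0011001100100111100100011
k=4  1001100110010011110010001
k=5  1100110011001001111001000
k=6  0110011001100100111100100
k=7  0011001100110010011110010
k=8  0001100110011001001111001
k=9  1000110011001100100111100
k=10  0100011001100110010011110
k=11  0010001100110011001001111
k=12  1001000110011001100100111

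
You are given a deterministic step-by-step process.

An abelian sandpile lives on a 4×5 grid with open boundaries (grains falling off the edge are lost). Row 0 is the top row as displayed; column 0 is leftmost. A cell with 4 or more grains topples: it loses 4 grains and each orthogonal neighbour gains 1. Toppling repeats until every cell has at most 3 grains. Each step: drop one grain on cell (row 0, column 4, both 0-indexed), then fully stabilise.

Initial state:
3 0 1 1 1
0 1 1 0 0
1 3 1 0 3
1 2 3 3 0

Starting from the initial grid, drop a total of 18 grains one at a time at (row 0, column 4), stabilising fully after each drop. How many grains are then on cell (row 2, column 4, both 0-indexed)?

gen 0: 3 0 1 1 1
0 1 1 0 0
1 3 1 0 3
1 2 3 3 0
gen 1: 3 0 1 1 2
0 1 1 0 0
1 3 1 0 3
1 2 3 3 0
gen 2: 3 0 1 1 3
0 1 1 0 0
1 3 1 0 3
1 2 3 3 0
gen 3: 3 0 1 2 0
0 1 1 0 1
1 3 1 0 3
1 2 3 3 0
gen 4: 3 0 1 2 1
0 1 1 0 1
1 3 1 0 3
1 2 3 3 0
gen 5: 3 0 1 2 2
0 1 1 0 1
1 3 1 0 3
1 2 3 3 0
gen 6: 3 0 1 2 3
0 1 1 0 1
1 3 1 0 3
1 2 3 3 0
gen 7: 3 0 1 3 0
0 1 1 0 2
1 3 1 0 3
1 2 3 3 0
gen 8: 3 0 1 3 1
0 1 1 0 2
1 3 1 0 3
1 2 3 3 0
gen 9: 3 0 1 3 2
0 1 1 0 2
1 3 1 0 3
1 2 3 3 0
gen 10: 3 0 1 3 3
0 1 1 0 2
1 3 1 0 3
1 2 3 3 0
gen 11: 3 0 2 0 1
0 1 1 1 3
1 3 1 0 3
1 2 3 3 0
gen 12: 3 0 2 0 2
0 1 1 1 3
1 3 1 0 3
1 2 3 3 0
gen 13: 3 0 2 0 3
0 1 1 1 3
1 3 1 0 3
1 2 3 3 0
gen 14: 3 0 2 1 1
0 1 1 2 1
1 3 1 1 0
1 2 3 3 1
gen 15: 3 0 2 1 2
0 1 1 2 1
1 3 1 1 0
1 2 3 3 1
gen 16: 3 0 2 1 3
0 1 1 2 1
1 3 1 1 0
1 2 3 3 1
gen 17: 3 0 2 2 0
0 1 1 2 2
1 3 1 1 0
1 2 3 3 1
gen 18: 3 0 2 2 1
0 1 1 2 2
1 3 1 1 0
1 2 3 3 1

0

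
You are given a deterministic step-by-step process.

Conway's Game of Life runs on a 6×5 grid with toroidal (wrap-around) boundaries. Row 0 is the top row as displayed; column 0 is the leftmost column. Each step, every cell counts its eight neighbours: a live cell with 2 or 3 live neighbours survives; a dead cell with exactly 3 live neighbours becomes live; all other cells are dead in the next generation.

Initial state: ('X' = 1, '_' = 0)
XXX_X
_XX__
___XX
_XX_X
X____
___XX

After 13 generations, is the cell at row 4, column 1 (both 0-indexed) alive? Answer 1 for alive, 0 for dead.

0

[0] XXX_X
_XX__
___XX
_XX_X
X____
___XX
[1] ____X
_____
____X
_XX_X
XXX__
__XX_
[2] ___X_
_____
X__X_
__X_X
X___X
X_XXX
[3] __XX_
____X
___XX
_X___
__X__
XXX__
[4] X_XXX
__X_X
X__XX
__XX_
X_X__
_____
[5] XXX_X
__X__
XX___
X_X__
_XXX_
X_X__
[6] X_X_X
__XXX
X_X__
X__XX
X__XX
_____
[7] XXX_X
__X__
X_X__
__X__
X__X_
_X___
[8] X_XX_
__X_X
__XX_
__XXX
_XX__
___X_
[9] _XX__
____X
_X___
____X
_X__X
___XX
[10] X_X_X
XXX__
X____
_____
____X
_X_XX
[11] _____
__XX_
X____
_____
X__XX
_XX__
[12] _X_X_
_____
_____
X____
XXXXX
XXXXX
[13] _X_X_
_____
_____
X_XX_
_____
_____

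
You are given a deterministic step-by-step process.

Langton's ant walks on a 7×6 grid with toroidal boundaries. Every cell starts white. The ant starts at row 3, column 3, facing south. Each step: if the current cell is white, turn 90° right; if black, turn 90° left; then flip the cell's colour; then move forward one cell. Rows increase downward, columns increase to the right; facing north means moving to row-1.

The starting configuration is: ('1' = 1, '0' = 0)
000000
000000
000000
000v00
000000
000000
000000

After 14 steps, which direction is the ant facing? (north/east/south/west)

0) 000000
000000
000000
000v00
000000
000000
000000
1) 000000
000000
000000
00<100
000000
000000
000000
2) 000000
000000
00^000
001100
000000
000000
000000
3) 000000
000000
001>00
001100
000000
000000
000000
4) 000000
000000
001100
001v00
000000
000000
000000
5) 000000
000000
001100
0010>0
000000
000000
000000
6) 000000
000000
001100
001010
0000v0
000000
000000
7) 000000
000000
001100
001010
000<10
000000
000000
8) 000000
000000
001100
001^10
000110
000000
000000
9) 000000
000000
001100
0011>0
000110
000000
000000
10) 000000
000000
0011^0
001100
000110
000000
000000
11) 000000
000000
00111>
001100
000110
000000
000000
12) 000000
000000
001111
00110v
000110
000000
000000
13) 000000
000000
001111
0011<1
000110
000000
000000
14) 000000
000000
0011^1
001111
000110
000000
000000

north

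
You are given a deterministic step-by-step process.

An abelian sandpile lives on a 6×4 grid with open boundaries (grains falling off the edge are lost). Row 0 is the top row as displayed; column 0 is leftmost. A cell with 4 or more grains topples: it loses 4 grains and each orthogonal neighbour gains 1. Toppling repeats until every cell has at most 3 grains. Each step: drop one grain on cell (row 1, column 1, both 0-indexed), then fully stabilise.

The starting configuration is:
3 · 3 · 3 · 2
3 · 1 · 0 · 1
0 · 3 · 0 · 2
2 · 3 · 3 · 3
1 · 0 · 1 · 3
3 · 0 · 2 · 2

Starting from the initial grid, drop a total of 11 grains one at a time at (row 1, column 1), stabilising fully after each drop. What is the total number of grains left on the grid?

[0] 3 · 3 · 3 · 2
3 · 1 · 0 · 1
0 · 3 · 0 · 2
2 · 3 · 3 · 3
1 · 0 · 1 · 3
3 · 0 · 2 · 2
[1] 3 · 3 · 3 · 2
3 · 2 · 0 · 1
0 · 3 · 0 · 2
2 · 3 · 3 · 3
1 · 0 · 1 · 3
3 · 0 · 2 · 2
[2] 3 · 3 · 3 · 2
3 · 3 · 0 · 1
0 · 3 · 0 · 2
2 · 3 · 3 · 3
1 · 0 · 1 · 3
3 · 0 · 2 · 2
[3] 1 · 2 · 0 · 3
1 · 3 · 2 · 1
2 · 1 · 2 · 3
3 · 1 · 1 · 1
1 · 1 · 3 · 0
3 · 0 · 2 · 3
[4] 1 · 3 · 0 · 3
2 · 0 · 3 · 1
2 · 2 · 2 · 3
3 · 1 · 1 · 1
1 · 1 · 3 · 0
3 · 0 · 2 · 3
[5] 1 · 3 · 0 · 3
2 · 1 · 3 · 1
2 · 2 · 2 · 3
3 · 1 · 1 · 1
1 · 1 · 3 · 0
3 · 0 · 2 · 3
[6] 1 · 3 · 0 · 3
2 · 2 · 3 · 1
2 · 2 · 2 · 3
3 · 1 · 1 · 1
1 · 1 · 3 · 0
3 · 0 · 2 · 3
[7] 1 · 3 · 0 · 3
2 · 3 · 3 · 1
2 · 2 · 2 · 3
3 · 1 · 1 · 1
1 · 1 · 3 · 0
3 · 0 · 2 · 3
[8] 2 · 0 · 2 · 3
3 · 2 · 0 · 2
2 · 3 · 3 · 3
3 · 1 · 1 · 1
1 · 1 · 3 · 0
3 · 0 · 2 · 3
[9] 2 · 0 · 2 · 3
3 · 3 · 0 · 2
2 · 3 · 3 · 3
3 · 1 · 1 · 1
1 · 1 · 3 · 0
3 · 0 · 2 · 3
[10] 3 · 1 · 2 · 3
1 · 2 · 2 · 3
1 · 2 · 1 · 0
0 · 3 · 2 · 2
2 · 1 · 3 · 0
3 · 0 · 2 · 3
[11] 3 · 1 · 2 · 3
1 · 3 · 2 · 3
1 · 2 · 1 · 0
0 · 3 · 2 · 2
2 · 1 · 3 · 0
3 · 0 · 2 · 3

43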